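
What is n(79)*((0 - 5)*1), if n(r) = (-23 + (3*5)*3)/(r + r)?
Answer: -55/79 ≈ -0.69620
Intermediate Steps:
n(r) = 11/r (n(r) = (-23 + 15*3)/((2*r)) = (-23 + 45)*(1/(2*r)) = 22*(1/(2*r)) = 11/r)
n(79)*((0 - 5)*1) = (11/79)*((0 - 5)*1) = (11*(1/79))*(-5*1) = (11/79)*(-5) = -55/79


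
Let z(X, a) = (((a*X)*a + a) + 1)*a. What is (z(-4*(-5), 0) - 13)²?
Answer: 169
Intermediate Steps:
z(X, a) = a*(1 + a + X*a²) (z(X, a) = (((X*a)*a + a) + 1)*a = ((X*a² + a) + 1)*a = ((a + X*a²) + 1)*a = (1 + a + X*a²)*a = a*(1 + a + X*a²))
(z(-4*(-5), 0) - 13)² = (0*(1 + 0 - 4*(-5)*0²) - 13)² = (0*(1 + 0 + 20*0) - 13)² = (0*(1 + 0 + 0) - 13)² = (0*1 - 13)² = (0 - 13)² = (-13)² = 169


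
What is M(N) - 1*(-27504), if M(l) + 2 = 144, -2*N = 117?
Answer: 27646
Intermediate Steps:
N = -117/2 (N = -½*117 = -117/2 ≈ -58.500)
M(l) = 142 (M(l) = -2 + 144 = 142)
M(N) - 1*(-27504) = 142 - 1*(-27504) = 142 + 27504 = 27646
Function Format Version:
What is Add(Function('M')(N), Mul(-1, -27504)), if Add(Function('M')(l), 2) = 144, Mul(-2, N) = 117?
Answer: 27646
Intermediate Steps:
N = Rational(-117, 2) (N = Mul(Rational(-1, 2), 117) = Rational(-117, 2) ≈ -58.500)
Function('M')(l) = 142 (Function('M')(l) = Add(-2, 144) = 142)
Add(Function('M')(N), Mul(-1, -27504)) = Add(142, Mul(-1, -27504)) = Add(142, 27504) = 27646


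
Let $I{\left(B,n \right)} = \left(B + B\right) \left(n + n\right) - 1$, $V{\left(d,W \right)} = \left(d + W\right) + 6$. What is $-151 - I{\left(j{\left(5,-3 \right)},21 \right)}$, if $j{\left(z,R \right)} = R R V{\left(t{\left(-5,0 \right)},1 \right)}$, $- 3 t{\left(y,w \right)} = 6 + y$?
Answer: $-5190$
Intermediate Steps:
$t{\left(y,w \right)} = -2 - \frac{y}{3}$ ($t{\left(y,w \right)} = - \frac{6 + y}{3} = -2 - \frac{y}{3}$)
$V{\left(d,W \right)} = 6 + W + d$ ($V{\left(d,W \right)} = \left(W + d\right) + 6 = 6 + W + d$)
$j{\left(z,R \right)} = \frac{20 R^{2}}{3}$ ($j{\left(z,R \right)} = R R \left(6 + 1 - \frac{1}{3}\right) = R^{2} \left(6 + 1 + \left(-2 + \frac{5}{3}\right)\right) = R^{2} \left(6 + 1 - \frac{1}{3}\right) = R^{2} \cdot \frac{20}{3} = \frac{20 R^{2}}{3}$)
$I{\left(B,n \right)} = -1 + 4 B n$ ($I{\left(B,n \right)} = 2 B 2 n - 1 = 4 B n - 1 = -1 + 4 B n$)
$-151 - I{\left(j{\left(5,-3 \right)},21 \right)} = -151 - \left(-1 + 4 \frac{20 \left(-3\right)^{2}}{3} \cdot 21\right) = -151 - \left(-1 + 4 \cdot \frac{20}{3} \cdot 9 \cdot 21\right) = -151 - \left(-1 + 4 \cdot 60 \cdot 21\right) = -151 - \left(-1 + 5040\right) = -151 - 5039 = -5190$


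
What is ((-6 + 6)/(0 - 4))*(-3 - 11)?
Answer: 0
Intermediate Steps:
((-6 + 6)/(0 - 4))*(-3 - 11) = (0/(-4))*(-14) = (0*(-1/4))*(-14) = 0*(-14) = 0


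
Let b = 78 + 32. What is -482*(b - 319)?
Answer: 100738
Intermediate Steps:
b = 110
-482*(b - 319) = -482*(110 - 319) = -482*(-209) = 100738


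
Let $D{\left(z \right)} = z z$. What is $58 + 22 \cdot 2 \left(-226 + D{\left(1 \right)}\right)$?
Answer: $-9842$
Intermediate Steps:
$D{\left(z \right)} = z^{2}$
$58 + 22 \cdot 2 \left(-226 + D{\left(1 \right)}\right) = 58 + 22 \cdot 2 \left(-226 + 1^{2}\right) = 58 + 44 \left(-226 + 1\right) = 58 + 44 \left(-225\right) = 58 - 9900 = -9842$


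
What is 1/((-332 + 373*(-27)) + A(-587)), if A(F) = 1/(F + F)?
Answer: -1174/12213123 ≈ -9.6126e-5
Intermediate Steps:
A(F) = 1/(2*F)
1/((-332 + 373*(-27)) + A(-587)) = 1/((-332 + 373*(-27)) + (½)/(-587)) = 1/((-332 - 10071) + (½)*(-1/587)) = 1/(-10403 - 1/1174) = 1/(-12213123/1174) = -1174/12213123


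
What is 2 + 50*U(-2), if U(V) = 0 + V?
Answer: -98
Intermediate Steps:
U(V) = V
2 + 50*U(-2) = 2 + 50*(-2) = 2 - 100 = -98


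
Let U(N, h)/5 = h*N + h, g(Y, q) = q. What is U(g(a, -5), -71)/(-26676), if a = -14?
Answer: -355/6669 ≈ -0.053231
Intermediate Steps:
U(N, h) = 5*h + 5*N*h (U(N, h) = 5*(h*N + h) = 5*(N*h + h) = 5*(h + N*h) = 5*h + 5*N*h)
U(g(a, -5), -71)/(-26676) = (5*(-71)*(1 - 5))/(-26676) = (5*(-71)*(-4))*(-1/26676) = 1420*(-1/26676) = -355/6669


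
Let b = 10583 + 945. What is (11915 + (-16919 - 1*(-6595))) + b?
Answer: 13119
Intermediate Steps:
b = 11528
(11915 + (-16919 - 1*(-6595))) + b = (11915 + (-16919 - 1*(-6595))) + 11528 = (11915 + (-16919 + 6595)) + 11528 = (11915 - 10324) + 11528 = 1591 + 11528 = 13119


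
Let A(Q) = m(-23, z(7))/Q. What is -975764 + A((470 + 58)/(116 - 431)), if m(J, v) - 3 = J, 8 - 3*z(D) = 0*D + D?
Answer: -42933091/44 ≈ -9.7575e+5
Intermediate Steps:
z(D) = 8/3 - D/3 (z(D) = 8/3 - (0*D + D)/3 = 8/3 - (0 + D)/3 = 8/3 - D/3)
m(J, v) = 3 + J
A(Q) = -20/Q (A(Q) = (3 - 23)/Q = -20/Q)
-975764 + A((470 + 58)/(116 - 431)) = -975764 - 20*(116 - 431)/(470 + 58) = -975764 - 20/(528/(-315)) = -975764 - 20/(528*(-1/315)) = -975764 - 20/(-176/105) = -975764 - 20*(-105/176) = -975764 + 525/44 = -42933091/44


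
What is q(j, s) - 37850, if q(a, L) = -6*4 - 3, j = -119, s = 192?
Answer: -37877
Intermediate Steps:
q(a, L) = -27 (q(a, L) = -24 - 3 = -27)
q(j, s) - 37850 = -27 - 37850 = -37877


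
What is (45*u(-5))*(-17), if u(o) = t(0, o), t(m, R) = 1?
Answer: -765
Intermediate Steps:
u(o) = 1
(45*u(-5))*(-17) = (45*1)*(-17) = 45*(-17) = -765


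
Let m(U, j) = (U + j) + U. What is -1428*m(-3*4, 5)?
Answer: 27132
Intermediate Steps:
m(U, j) = j + 2*U
-1428*m(-3*4, 5) = -1428*(5 + 2*(-3*4)) = -1428*(5 + 2*(-12)) = -1428*(5 - 24) = -1428*(-19) = 27132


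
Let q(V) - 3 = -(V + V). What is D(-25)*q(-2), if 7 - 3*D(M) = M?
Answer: 224/3 ≈ 74.667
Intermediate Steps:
D(M) = 7/3 - M/3
q(V) = 3 - 2*V (q(V) = 3 - (V + V) = 3 - 2*V)
D(-25)*q(-2) = (7/3 - 1/3*(-25))*(3 - 2*(-2)) = (7/3 + 25/3)*(3 + 4) = (32/3)*7 = 224/3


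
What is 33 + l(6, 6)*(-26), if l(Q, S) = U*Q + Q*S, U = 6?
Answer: -1839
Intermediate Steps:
l(Q, S) = 6*Q + Q*S
33 + l(6, 6)*(-26) = 33 + (6*(6 + 6))*(-26) = 33 + (6*12)*(-26) = 33 + 72*(-26) = 33 - 1872 = -1839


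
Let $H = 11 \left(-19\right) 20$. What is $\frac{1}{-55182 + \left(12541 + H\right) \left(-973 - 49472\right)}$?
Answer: $- \frac{1}{421825827} \approx -2.3706 \cdot 10^{-9}$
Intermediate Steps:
$H = -4180$ ($H = \left(-209\right) 20 = -4180$)
$\frac{1}{-55182 + \left(12541 + H\right) \left(-973 - 49472\right)} = \frac{1}{-55182 + \left(12541 - 4180\right) \left(-973 - 49472\right)} = \frac{1}{-55182 + 8361 \left(-50445\right)} = \frac{1}{-55182 - 421770645} = \frac{1}{-421825827} = - \frac{1}{421825827}$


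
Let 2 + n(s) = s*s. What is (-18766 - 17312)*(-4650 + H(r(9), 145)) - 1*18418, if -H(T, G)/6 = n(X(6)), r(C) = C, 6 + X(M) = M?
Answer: 167311346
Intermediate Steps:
X(M) = -6 + M
n(s) = -2 + s² (n(s) = -2 + s*s = -2 + s²)
H(T, G) = 12 (H(T, G) = -6*(-2 + (-6 + 6)²) = -6*(-2 + 0²) = -6*(-2 + 0) = -6*(-2) = 12)
(-18766 - 17312)*(-4650 + H(r(9), 145)) - 1*18418 = (-18766 - 17312)*(-4650 + 12) - 1*18418 = -36078*(-4638) - 18418 = 167329764 - 18418 = 167311346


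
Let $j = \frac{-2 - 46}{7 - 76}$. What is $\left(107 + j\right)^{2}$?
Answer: $\frac{6135529}{529} \approx 11598.0$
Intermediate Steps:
$j = \frac{16}{23}$ ($j = - \frac{48}{-69} = \left(-48\right) \left(- \frac{1}{69}\right) = \frac{16}{23} \approx 0.69565$)
$\left(107 + j\right)^{2} = \left(107 + \frac{16}{23}\right)^{2} = \left(\frac{2477}{23}\right)^{2} = \frac{6135529}{529}$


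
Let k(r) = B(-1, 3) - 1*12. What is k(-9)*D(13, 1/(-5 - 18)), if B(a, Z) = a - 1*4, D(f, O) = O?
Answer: 17/23 ≈ 0.73913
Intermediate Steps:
B(a, Z) = -4 + a (B(a, Z) = a - 4 = -4 + a)
k(r) = -17 (k(r) = (-4 - 1) - 1*12 = -5 - 12 = -17)
k(-9)*D(13, 1/(-5 - 18)) = -17/(-5 - 18) = -17/(-23) = -17*(-1/23) = 17/23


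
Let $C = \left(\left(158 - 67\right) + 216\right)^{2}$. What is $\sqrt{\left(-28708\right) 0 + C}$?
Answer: $307$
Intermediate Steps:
$C = 94249$ ($C = \left(\left(158 - 67\right) + 216\right)^{2} = \left(91 + 216\right)^{2} = 307^{2} = 94249$)
$\sqrt{\left(-28708\right) 0 + C} = \sqrt{\left(-28708\right) 0 + 94249} = \sqrt{0 + 94249} = \sqrt{94249} = 307$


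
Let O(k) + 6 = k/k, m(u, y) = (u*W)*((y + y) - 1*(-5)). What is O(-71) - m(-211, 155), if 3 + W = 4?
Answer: 66460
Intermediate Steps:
W = 1 (W = -3 + 4 = 1)
m(u, y) = u*(5 + 2*y) (m(u, y) = (u*1)*((y + y) - 1*(-5)) = u*(2*y + 5) = u*(5 + 2*y))
O(k) = -5 (O(k) = -6 + k/k = -6 + 1 = -5)
O(-71) - m(-211, 155) = -5 - (-211)*(5 + 2*155) = -5 - (-211)*(5 + 310) = -5 - (-211)*315 = -5 - 1*(-66465) = -5 + 66465 = 66460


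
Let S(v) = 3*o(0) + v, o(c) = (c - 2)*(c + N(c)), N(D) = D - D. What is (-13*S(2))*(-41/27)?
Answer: 1066/27 ≈ 39.482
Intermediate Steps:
N(D) = 0
o(c) = c*(-2 + c) (o(c) = (c - 2)*(c + 0) = (-2 + c)*c = c*(-2 + c))
S(v) = v (S(v) = 3*(0*(-2 + 0)) + v = 3*(0*(-2)) + v = 3*0 + v = 0 + v = v)
(-13*S(2))*(-41/27) = (-13*2)*(-41/27) = -(-1066)/27 = -26*(-41/27) = 1066/27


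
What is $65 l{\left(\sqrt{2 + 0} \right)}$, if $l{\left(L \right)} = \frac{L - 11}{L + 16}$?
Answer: $- \frac{5785}{127} + \frac{1755 \sqrt{2}}{254} \approx -35.78$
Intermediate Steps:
$l{\left(L \right)} = \frac{-11 + L}{16 + L}$
$65 l{\left(\sqrt{2 + 0} \right)} = 65 \frac{-11 + \sqrt{2 + 0}}{16 + \sqrt{2 + 0}} = 65 \frac{-11 + \sqrt{2}}{16 + \sqrt{2}} = \frac{65 \left(-11 + \sqrt{2}\right)}{16 + \sqrt{2}}$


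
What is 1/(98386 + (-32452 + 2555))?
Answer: 1/68489 ≈ 1.4601e-5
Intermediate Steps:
1/(98386 + (-32452 + 2555)) = 1/(98386 - 29897) = 1/68489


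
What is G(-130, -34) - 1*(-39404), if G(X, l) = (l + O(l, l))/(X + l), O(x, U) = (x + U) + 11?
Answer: 6462347/164 ≈ 39405.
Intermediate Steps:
O(x, U) = 11 + U + x (O(x, U) = (U + x) + 11 = 11 + U + x)
G(X, l) = (11 + 3*l)/(X + l) (G(X, l) = (l + (11 + l + l))/(X + l) = (l + (11 + 2*l))/(X + l) = (11 + 3*l)/(X + l))
G(-130, -34) - 1*(-39404) = (11 + 3*(-34))/(-130 - 34) - 1*(-39404) = (11 - 102)/(-164) + 39404 = -1/164*(-91) + 39404 = 91/164 + 39404 = 6462347/164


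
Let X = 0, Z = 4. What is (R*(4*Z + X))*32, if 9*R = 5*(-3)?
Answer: -2560/3 ≈ -853.33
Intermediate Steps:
R = -5/3 (R = (5*(-3))/9 = (⅑)*(-15) = -5/3 ≈ -1.6667)
(R*(4*Z + X))*32 = -5*(4*4 + 0)/3*32 = -5*(16 + 0)/3*32 = -5/3*16*32 = -80/3*32 = -2560/3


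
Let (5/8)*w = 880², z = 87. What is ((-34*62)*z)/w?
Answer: -45849/309760 ≈ -0.14801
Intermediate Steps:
w = 1239040 (w = (8/5)*880² = (8/5)*774400 = 1239040)
((-34*62)*z)/w = (-34*62*87)/1239040 = -2108*87*(1/1239040) = -183396*1/1239040 = -45849/309760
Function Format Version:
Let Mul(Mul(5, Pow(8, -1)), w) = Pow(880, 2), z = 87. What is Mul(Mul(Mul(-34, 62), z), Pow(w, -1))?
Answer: Rational(-45849, 309760) ≈ -0.14801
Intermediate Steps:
w = 1239040 (w = Mul(Rational(8, 5), Pow(880, 2)) = Mul(Rational(8, 5), 774400) = 1239040)
Mul(Mul(Mul(-34, 62), z), Pow(w, -1)) = Mul(Mul(Mul(-34, 62), 87), Pow(1239040, -1)) = Mul(Mul(-2108, 87), Rational(1, 1239040)) = Mul(-183396, Rational(1, 1239040)) = Rational(-45849, 309760)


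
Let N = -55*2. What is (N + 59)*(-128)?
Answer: 6528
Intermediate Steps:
N = -110
(N + 59)*(-128) = (-110 + 59)*(-128) = -51*(-128) = 6528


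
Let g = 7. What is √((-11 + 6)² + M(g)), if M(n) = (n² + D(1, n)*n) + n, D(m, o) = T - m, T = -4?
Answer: √46 ≈ 6.7823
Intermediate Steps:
D(m, o) = -4 - m
M(n) = n² - 4*n (M(n) = (n² + (-4 - 1*1)*n) + n = (n² + (-4 - 1)*n) + n = (n² - 5*n) + n = n² - 4*n)
√((-11 + 6)² + M(g)) = √((-11 + 6)² + 7*(-4 + 7)) = √((-5)² + 7*3) = √(25 + 21) = √46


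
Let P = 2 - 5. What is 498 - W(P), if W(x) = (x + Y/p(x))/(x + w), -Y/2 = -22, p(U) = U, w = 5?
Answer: 3041/6 ≈ 506.83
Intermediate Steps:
Y = 44 (Y = -2*(-22) = 44)
P = -3
W(x) = (x + 44/x)/(5 + x) (W(x) = (x + 44/x)/(x + 5) = (x + 44/x)/(5 + x))
498 - W(P) = 498 - (44 + (-3)²)/((-3)*(5 - 3)) = 498 - (-1)*(44 + 9)/(3*2) = 498 - (-1)*53/(3*2) = 498 - 1*(-53/6) = 498 + 53/6 = 3041/6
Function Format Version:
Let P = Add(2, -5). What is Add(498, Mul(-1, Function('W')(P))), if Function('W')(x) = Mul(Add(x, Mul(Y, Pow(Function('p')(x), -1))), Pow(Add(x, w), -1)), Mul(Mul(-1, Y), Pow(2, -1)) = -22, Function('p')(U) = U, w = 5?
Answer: Rational(3041, 6) ≈ 506.83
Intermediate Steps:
Y = 44 (Y = Mul(-2, -22) = 44)
P = -3
Function('W')(x) = Mul(Pow(Add(5, x), -1), Add(x, Mul(44, Pow(x, -1)))) (Function('W')(x) = Mul(Add(x, Mul(44, Pow(x, -1))), Pow(Add(x, 5), -1)) = Mul(Add(x, Mul(44, Pow(x, -1))), Pow(Add(5, x), -1)) = Mul(Pow(Add(5, x), -1), Add(x, Mul(44, Pow(x, -1)))))
Add(498, Mul(-1, Function('W')(P))) = Add(498, Mul(-1, Mul(Pow(-3, -1), Pow(Add(5, -3), -1), Add(44, Pow(-3, 2))))) = Add(498, Mul(-1, Mul(Rational(-1, 3), Pow(2, -1), Add(44, 9)))) = Add(498, Mul(-1, Mul(Rational(-1, 3), Rational(1, 2), 53))) = Add(498, Mul(-1, Rational(-53, 6))) = Add(498, Rational(53, 6)) = Rational(3041, 6)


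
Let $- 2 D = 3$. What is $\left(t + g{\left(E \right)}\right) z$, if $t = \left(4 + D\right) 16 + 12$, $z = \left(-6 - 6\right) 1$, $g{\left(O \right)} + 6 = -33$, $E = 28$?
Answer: $-156$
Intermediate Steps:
$D = - \frac{3}{2}$ ($D = \left(- \frac{1}{2}\right) 3 = - \frac{3}{2} \approx -1.5$)
$g{\left(O \right)} = -39$ ($g{\left(O \right)} = -6 - 33 = -39$)
$z = -12$ ($z = \left(-12\right) 1 = -12$)
$t = 52$ ($t = \left(4 - \frac{3}{2}\right) 16 + 12 = \frac{5}{2} \cdot 16 + 12 = 40 + 12 = 52$)
$\left(t + g{\left(E \right)}\right) z = \left(52 - 39\right) \left(-12\right) = 13 \left(-12\right) = -156$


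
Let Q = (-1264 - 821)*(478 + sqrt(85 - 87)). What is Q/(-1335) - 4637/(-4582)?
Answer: 304849937/407798 + 139*I*sqrt(2)/89 ≈ 747.55 + 2.2087*I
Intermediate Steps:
Q = -996630 - 2085*I*sqrt(2) (Q = -2085*(478 + sqrt(-2)) = -2085*(478 + I*sqrt(2)) = -996630 - 2085*I*sqrt(2) ≈ -9.9663e+5 - 2948.6*I)
Q/(-1335) - 4637/(-4582) = (-996630 - 2085*I*sqrt(2))/(-1335) - 4637/(-4582) = (-996630 - 2085*I*sqrt(2))*(-1/1335) - 4637*(-1/4582) = (66442/89 + 139*I*sqrt(2)/89) + 4637/4582 = 304849937/407798 + 139*I*sqrt(2)/89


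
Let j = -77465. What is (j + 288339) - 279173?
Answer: -68299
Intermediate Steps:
(j + 288339) - 279173 = (-77465 + 288339) - 279173 = 210874 - 279173 = -68299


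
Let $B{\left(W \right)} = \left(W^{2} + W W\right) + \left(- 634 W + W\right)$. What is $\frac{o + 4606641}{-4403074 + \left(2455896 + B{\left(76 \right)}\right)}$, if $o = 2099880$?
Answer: $- \frac{6706521}{1983734} \approx -3.3808$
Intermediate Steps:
$B{\left(W \right)} = - 633 W + 2 W^{2}$ ($B{\left(W \right)} = \left(W^{2} + W^{2}\right) - 633 W = 2 W^{2} - 633 W = - 633 W + 2 W^{2}$)
$\frac{o + 4606641}{-4403074 + \left(2455896 + B{\left(76 \right)}\right)} = \frac{2099880 + 4606641}{-4403074 + \left(2455896 + 76 \left(-633 + 2 \cdot 76\right)\right)} = \frac{6706521}{-4403074 + \left(2455896 + 76 \left(-633 + 152\right)\right)} = \frac{6706521}{-4403074 + \left(2455896 + 76 \left(-481\right)\right)} = \frac{6706521}{-4403074 + \left(2455896 - 36556\right)} = \frac{6706521}{-4403074 + 2419340} = \frac{6706521}{-1983734} = 6706521 \left(- \frac{1}{1983734}\right) = - \frac{6706521}{1983734}$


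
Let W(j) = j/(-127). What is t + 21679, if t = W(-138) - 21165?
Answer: 65416/127 ≈ 515.09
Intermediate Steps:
W(j) = -j/127 (W(j) = j*(-1/127) = -j/127)
t = -2687817/127 (t = -1/127*(-138) - 21165 = 138/127 - 21165 = -2687817/127 ≈ -21164.)
t + 21679 = -2687817/127 + 21679 = 65416/127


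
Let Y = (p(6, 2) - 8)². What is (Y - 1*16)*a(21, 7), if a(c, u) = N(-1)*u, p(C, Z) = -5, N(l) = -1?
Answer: -1071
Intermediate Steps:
a(c, u) = -u
Y = 169 (Y = (-5 - 8)² = (-13)² = 169)
(Y - 1*16)*a(21, 7) = (169 - 1*16)*(-1*7) = (169 - 16)*(-7) = 153*(-7) = -1071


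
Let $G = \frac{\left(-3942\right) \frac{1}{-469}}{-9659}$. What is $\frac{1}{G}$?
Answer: $- \frac{4530071}{3942} \approx -1149.2$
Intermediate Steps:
$G = - \frac{3942}{4530071}$ ($G = \left(-3942\right) \left(- \frac{1}{469}\right) \left(- \frac{1}{9659}\right) = \frac{3942}{469} \left(- \frac{1}{9659}\right) = - \frac{3942}{4530071} \approx -0.00087018$)
$\frac{1}{G} = \frac{1}{- \frac{3942}{4530071}} = - \frac{4530071}{3942}$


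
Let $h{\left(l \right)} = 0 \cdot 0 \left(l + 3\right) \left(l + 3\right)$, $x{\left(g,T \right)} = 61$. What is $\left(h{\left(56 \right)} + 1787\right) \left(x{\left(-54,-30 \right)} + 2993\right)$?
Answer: $5457498$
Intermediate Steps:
$h{\left(l \right)} = 0$ ($h{\left(l \right)} = 0 \left(3 + l\right) \left(3 + l\right) = 0 \left(3 + l\right)^{2} = 0$)
$\left(h{\left(56 \right)} + 1787\right) \left(x{\left(-54,-30 \right)} + 2993\right) = \left(0 + 1787\right) \left(61 + 2993\right) = 1787 \cdot 3054 = 5457498$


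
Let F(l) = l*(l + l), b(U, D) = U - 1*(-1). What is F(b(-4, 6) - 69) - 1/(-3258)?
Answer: 33778945/3258 ≈ 10368.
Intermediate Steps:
b(U, D) = 1 + U (b(U, D) = U + 1 = 1 + U)
F(l) = 2*l² (F(l) = l*(2*l) = 2*l²)
F(b(-4, 6) - 69) - 1/(-3258) = 2*((1 - 4) - 69)² - 1/(-3258) = 2*(-3 - 69)² - 1*(-1/3258) = 2*(-72)² + 1/3258 = 2*5184 + 1/3258 = 10368 + 1/3258 = 33778945/3258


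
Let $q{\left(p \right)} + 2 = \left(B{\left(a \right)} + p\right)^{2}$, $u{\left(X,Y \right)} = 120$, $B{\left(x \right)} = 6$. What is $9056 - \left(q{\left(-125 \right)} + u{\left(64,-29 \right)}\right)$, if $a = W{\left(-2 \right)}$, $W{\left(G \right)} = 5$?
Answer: $-5223$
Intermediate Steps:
$a = 5$
$q{\left(p \right)} = -2 + \left(6 + p\right)^{2}$
$9056 - \left(q{\left(-125 \right)} + u{\left(64,-29 \right)}\right) = 9056 - \left(\left(-2 + \left(6 - 125\right)^{2}\right) + 120\right) = 9056 - \left(\left(-2 + \left(-119\right)^{2}\right) + 120\right) = 9056 - \left(\left(-2 + 14161\right) + 120\right) = 9056 - \left(14159 + 120\right) = 9056 - 14279 = -5223$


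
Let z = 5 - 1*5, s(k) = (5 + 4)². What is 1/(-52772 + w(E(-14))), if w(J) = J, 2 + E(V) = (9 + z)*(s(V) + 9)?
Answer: -1/51964 ≈ -1.9244e-5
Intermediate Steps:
s(k) = 81 (s(k) = 9² = 81)
z = 0 (z = 5 - 5 = 0)
E(V) = 808 (E(V) = -2 + (9 + 0)*(81 + 9) = -2 + 9*90 = -2 + 810 = 808)
1/(-52772 + w(E(-14))) = 1/(-52772 + 808) = 1/(-51964) = -1/51964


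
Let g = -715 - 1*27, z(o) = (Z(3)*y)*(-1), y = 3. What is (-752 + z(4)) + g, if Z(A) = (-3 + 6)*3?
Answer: -1521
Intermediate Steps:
Z(A) = 9 (Z(A) = 3*3 = 9)
z(o) = -27 (z(o) = (9*3)*(-1) = 27*(-1) = -27)
g = -742 (g = -715 - 27 = -742)
(-752 + z(4)) + g = (-752 - 27) - 742 = -779 - 742 = -1521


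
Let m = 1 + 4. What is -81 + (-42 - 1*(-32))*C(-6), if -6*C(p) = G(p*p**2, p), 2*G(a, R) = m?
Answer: -461/6 ≈ -76.833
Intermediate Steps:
m = 5
G(a, R) = 5/2 (G(a, R) = (1/2)*5 = 5/2)
C(p) = -5/12 (C(p) = -1/6*5/2 = -5/12)
-81 + (-42 - 1*(-32))*C(-6) = -81 + (-42 - 1*(-32))*(-5/12) = -81 + (-42 + 32)*(-5/12) = -81 - 10*(-5/12) = -81 + 25/6 = -461/6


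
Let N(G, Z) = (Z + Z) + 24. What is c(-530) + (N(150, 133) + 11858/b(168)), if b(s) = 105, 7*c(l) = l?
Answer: 34358/105 ≈ 327.22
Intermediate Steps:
c(l) = l/7
N(G, Z) = 24 + 2*Z (N(G, Z) = 2*Z + 24 = 24 + 2*Z)
c(-530) + (N(150, 133) + 11858/b(168)) = (⅐)*(-530) + ((24 + 2*133) + 11858/105) = -530/7 + ((24 + 266) + 11858*(1/105)) = -530/7 + (290 + 1694/15) = -530/7 + 6044/15 = 34358/105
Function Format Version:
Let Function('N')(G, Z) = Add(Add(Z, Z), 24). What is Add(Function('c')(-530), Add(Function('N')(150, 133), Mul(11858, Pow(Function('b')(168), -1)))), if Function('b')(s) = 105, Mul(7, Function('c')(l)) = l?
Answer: Rational(34358, 105) ≈ 327.22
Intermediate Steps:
Function('c')(l) = Mul(Rational(1, 7), l)
Function('N')(G, Z) = Add(24, Mul(2, Z)) (Function('N')(G, Z) = Add(Mul(2, Z), 24) = Add(24, Mul(2, Z)))
Add(Function('c')(-530), Add(Function('N')(150, 133), Mul(11858, Pow(Function('b')(168), -1)))) = Add(Mul(Rational(1, 7), -530), Add(Add(24, Mul(2, 133)), Mul(11858, Pow(105, -1)))) = Add(Rational(-530, 7), Add(Add(24, 266), Mul(11858, Rational(1, 105)))) = Add(Rational(-530, 7), Add(290, Rational(1694, 15))) = Add(Rational(-530, 7), Rational(6044, 15)) = Rational(34358, 105)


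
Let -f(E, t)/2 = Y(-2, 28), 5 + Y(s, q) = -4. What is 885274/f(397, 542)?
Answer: 442637/9 ≈ 49182.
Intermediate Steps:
Y(s, q) = -9 (Y(s, q) = -5 - 4 = -9)
f(E, t) = 18 (f(E, t) = -2*(-9) = 18)
885274/f(397, 542) = 885274/18 = 885274*(1/18) = 442637/9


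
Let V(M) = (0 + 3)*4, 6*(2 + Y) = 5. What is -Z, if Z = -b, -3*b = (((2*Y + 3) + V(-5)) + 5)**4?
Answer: -7890481/243 ≈ -32471.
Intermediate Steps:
Y = -7/6 (Y = -2 + (1/6)*5 = -2 + 5/6 = -7/6 ≈ -1.1667)
V(M) = 12 (V(M) = 3*4 = 12)
b = -7890481/243 (b = -(((2*(-7/6) + 3) + 12) + 5)**4/3 = -(((-7/3 + 3) + 12) + 5)**4/3 = -((2/3 + 12) + 5)**4/3 = -(38/3 + 5)**4/3 = -(53/3)**4/3 = -1/3*7890481/81 = -7890481/243 ≈ -32471.)
Z = 7890481/243 (Z = -1*(-7890481/243) = 7890481/243 ≈ 32471.)
-Z = -1*7890481/243 = -7890481/243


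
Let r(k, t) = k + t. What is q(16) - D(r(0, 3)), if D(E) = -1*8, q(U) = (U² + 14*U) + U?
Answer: 504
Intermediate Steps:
q(U) = U² + 15*U
D(E) = -8
q(16) - D(r(0, 3)) = 16*(15 + 16) - 1*(-8) = 16*31 + 8 = 496 + 8 = 504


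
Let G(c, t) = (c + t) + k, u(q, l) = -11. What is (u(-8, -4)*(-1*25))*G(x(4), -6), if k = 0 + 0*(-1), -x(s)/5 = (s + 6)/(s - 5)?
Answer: 12100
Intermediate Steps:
x(s) = -5*(6 + s)/(-5 + s) (x(s) = -5*(s + 6)/(s - 5) = -5*(6 + s)/(-5 + s))
k = 0 (k = 0 + 0 = 0)
G(c, t) = c + t (G(c, t) = (c + t) + 0 = c + t)
(u(-8, -4)*(-1*25))*G(x(4), -6) = (-(-11)*25)*(5*(-6 - 1*4)/(-5 + 4) - 6) = (-11*(-25))*(5*(-6 - 4)/(-1) - 6) = 275*(5*(-1)*(-10) - 6) = 275*(50 - 6) = 275*44 = 12100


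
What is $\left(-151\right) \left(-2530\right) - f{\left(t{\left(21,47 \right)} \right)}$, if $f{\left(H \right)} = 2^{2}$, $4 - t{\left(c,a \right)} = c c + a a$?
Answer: $382026$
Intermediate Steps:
$t{\left(c,a \right)} = 4 - a^{2} - c^{2}$ ($t{\left(c,a \right)} = 4 - \left(c c + a a\right) = 4 - \left(c^{2} + a^{2}\right) = 4 - \left(a^{2} + c^{2}\right) = 4 - a^{2} - c^{2}$)
$f{\left(H \right)} = 4$
$\left(-151\right) \left(-2530\right) - f{\left(t{\left(21,47 \right)} \right)} = \left(-151\right) \left(-2530\right) - 4 = 382030 - 4 = 382026$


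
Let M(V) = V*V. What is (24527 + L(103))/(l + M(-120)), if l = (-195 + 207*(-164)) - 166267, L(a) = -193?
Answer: -12167/93005 ≈ -0.13082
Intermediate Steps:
M(V) = V²
l = -200410 (l = (-195 - 33948) - 166267 = -34143 - 166267 = -200410)
(24527 + L(103))/(l + M(-120)) = (24527 - 193)/(-200410 + (-120)²) = 24334/(-200410 + 14400) = 24334/(-186010) = 24334*(-1/186010) = -12167/93005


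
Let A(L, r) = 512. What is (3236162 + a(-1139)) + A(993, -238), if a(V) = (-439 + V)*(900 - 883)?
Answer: 3209848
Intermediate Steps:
a(V) = -7463 + 17*V (a(V) = (-439 + V)*17 = -7463 + 17*V)
(3236162 + a(-1139)) + A(993, -238) = (3236162 + (-7463 + 17*(-1139))) + 512 = (3236162 + (-7463 - 19363)) + 512 = (3236162 - 26826) + 512 = 3209336 + 512 = 3209848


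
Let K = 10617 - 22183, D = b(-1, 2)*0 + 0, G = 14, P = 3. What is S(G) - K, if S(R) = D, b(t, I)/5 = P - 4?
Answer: 11566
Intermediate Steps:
b(t, I) = -5 (b(t, I) = 5*(3 - 4) = 5*(-1) = -5)
D = 0 (D = -5*0 + 0 = 0 + 0 = 0)
K = -11566
S(R) = 0
S(G) - K = 0 - 1*(-11566) = 0 + 11566 = 11566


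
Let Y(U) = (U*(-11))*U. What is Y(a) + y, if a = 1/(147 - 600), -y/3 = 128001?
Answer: -78800871638/205209 ≈ -3.8400e+5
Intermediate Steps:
y = -384003 (y = -3*128001 = -384003)
a = -1/453 (a = 1/(-453) = -1/453 ≈ -0.0022075)
Y(U) = -11*U² (Y(U) = (-11*U)*U = -11*U²)
Y(a) + y = -11*(-1/453)² - 384003 = -11*1/205209 - 384003 = -11/205209 - 384003 = -78800871638/205209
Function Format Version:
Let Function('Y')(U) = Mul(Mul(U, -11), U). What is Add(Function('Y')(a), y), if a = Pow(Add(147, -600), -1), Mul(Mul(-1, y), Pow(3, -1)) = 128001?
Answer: Rational(-78800871638, 205209) ≈ -3.8400e+5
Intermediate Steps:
y = -384003 (y = Mul(-3, 128001) = -384003)
a = Rational(-1, 453) (a = Pow(-453, -1) = Rational(-1, 453) ≈ -0.0022075)
Function('Y')(U) = Mul(-11, Pow(U, 2)) (Function('Y')(U) = Mul(Mul(-11, U), U) = Mul(-11, Pow(U, 2)))
Add(Function('Y')(a), y) = Add(Mul(-11, Pow(Rational(-1, 453), 2)), -384003) = Add(Mul(-11, Rational(1, 205209)), -384003) = Add(Rational(-11, 205209), -384003) = Rational(-78800871638, 205209)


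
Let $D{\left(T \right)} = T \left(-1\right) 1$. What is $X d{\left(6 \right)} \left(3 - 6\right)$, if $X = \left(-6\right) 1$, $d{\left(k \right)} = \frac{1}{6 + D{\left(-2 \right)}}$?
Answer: $\frac{9}{4} \approx 2.25$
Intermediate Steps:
$D{\left(T \right)} = - T$ ($D{\left(T \right)} = - T 1 = - T$)
$d{\left(k \right)} = \frac{1}{8}$ ($d{\left(k \right)} = \frac{1}{6 - -2} = \frac{1}{6 + 2} = \frac{1}{8}$)
$X = -6$
$X d{\left(6 \right)} \left(3 - 6\right) = \left(-6\right) \frac{1}{8} \left(3 - 6\right) = - \frac{3 \left(3 - 6\right)}{4} = \left(- \frac{3}{4}\right) \left(-3\right) = \frac{9}{4}$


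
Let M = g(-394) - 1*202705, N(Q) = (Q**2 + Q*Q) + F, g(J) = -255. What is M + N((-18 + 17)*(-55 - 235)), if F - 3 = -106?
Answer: -34863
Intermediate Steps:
F = -103 (F = 3 - 106 = -103)
N(Q) = -103 + 2*Q**2 (N(Q) = (Q**2 + Q*Q) - 103 = (Q**2 + Q**2) - 103 = 2*Q**2 - 103 = -103 + 2*Q**2)
M = -202960 (M = -255 - 1*202705 = -255 - 202705 = -202960)
M + N((-18 + 17)*(-55 - 235)) = -202960 + (-103 + 2*((-18 + 17)*(-55 - 235))**2) = -202960 + (-103 + 2*(-1*(-290))**2) = -202960 + (-103 + 2*290**2) = -202960 + (-103 + 2*84100) = -202960 + (-103 + 168200) = -202960 + 168097 = -34863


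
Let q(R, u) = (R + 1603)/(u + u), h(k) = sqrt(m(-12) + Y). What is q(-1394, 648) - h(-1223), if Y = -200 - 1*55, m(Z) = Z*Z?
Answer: 209/1296 - I*sqrt(111) ≈ 0.16127 - 10.536*I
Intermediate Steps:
m(Z) = Z**2
Y = -255 (Y = -200 - 55 = -255)
h(k) = I*sqrt(111) (h(k) = sqrt((-12)**2 - 255) = sqrt(144 - 255) = sqrt(-111) = I*sqrt(111))
q(R, u) = (1603 + R)/(2*u) (q(R, u) = (1603 + R)/((2*u)) = (1603 + R)*(1/(2*u)) = (1603 + R)/(2*u))
q(-1394, 648) - h(-1223) = (1/2)*(1603 - 1394)/648 - I*sqrt(111) = (1/2)*(1/648)*209 - I*sqrt(111) = 209/1296 - I*sqrt(111)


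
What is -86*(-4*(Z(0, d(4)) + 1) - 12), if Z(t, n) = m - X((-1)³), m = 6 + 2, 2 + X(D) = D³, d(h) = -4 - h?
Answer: 5160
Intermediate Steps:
X(D) = -2 + D³
m = 8
Z(t, n) = 11 (Z(t, n) = 8 - (-2 + ((-1)³)³) = 8 - (-2 + (-1)³) = 8 - (-2 - 1) = 8 - 1*(-3) = 8 + 3 = 11)
-86*(-4*(Z(0, d(4)) + 1) - 12) = -86*(-4*(11 + 1) - 12) = -86*(-4*12 - 12) = -86*(-48 - 12) = -86*(-60) = 5160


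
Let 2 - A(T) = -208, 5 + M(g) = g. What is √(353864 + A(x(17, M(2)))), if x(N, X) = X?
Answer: 7*√7226 ≈ 595.04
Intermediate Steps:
M(g) = -5 + g
A(T) = 210 (A(T) = 2 - 1*(-208) = 2 + 208 = 210)
√(353864 + A(x(17, M(2)))) = √(353864 + 210) = √354074 = 7*√7226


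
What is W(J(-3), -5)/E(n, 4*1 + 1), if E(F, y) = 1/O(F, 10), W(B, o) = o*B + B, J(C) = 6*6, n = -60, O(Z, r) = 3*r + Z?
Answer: 4320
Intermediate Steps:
O(Z, r) = Z + 3*r
J(C) = 36
W(B, o) = B + B*o (W(B, o) = B*o + B = B + B*o)
E(F, y) = 1/(30 + F) (E(F, y) = 1/(F + 3*10) = 1/(F + 30) = 1/(30 + F))
W(J(-3), -5)/E(n, 4*1 + 1) = (36*(1 - 5))/(1/(30 - 60)) = (36*(-4))/(1/(-30)) = -144/(-1/30) = -144*(-30) = 4320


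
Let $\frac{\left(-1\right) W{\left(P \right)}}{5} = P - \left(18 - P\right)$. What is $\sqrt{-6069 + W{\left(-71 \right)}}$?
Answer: $i \sqrt{5269} \approx 72.588 i$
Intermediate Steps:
$W{\left(P \right)} = 90 - 10 P$ ($W{\left(P \right)} = - 5 \left(P - \left(18 - P\right)\right) = - 5 \left(P + \left(-18 + P\right)\right) = - 5 \left(-18 + 2 P\right) = 90 - 10 P$)
$\sqrt{-6069 + W{\left(-71 \right)}} = \sqrt{-6069 + \left(90 - -710\right)} = \sqrt{-6069 + \left(90 + 710\right)} = \sqrt{-6069 + 800} = \sqrt{-5269} = i \sqrt{5269}$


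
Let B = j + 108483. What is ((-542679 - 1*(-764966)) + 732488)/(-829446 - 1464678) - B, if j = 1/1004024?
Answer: -8924138546063219/82262698392 ≈ -1.0848e+5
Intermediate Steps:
j = 1/1004024 ≈ 9.9599e-7
B = 108919535593/1004024 (B = 1/1004024 + 108483 = 108919535593/1004024 ≈ 1.0848e+5)
((-542679 - 1*(-764966)) + 732488)/(-829446 - 1464678) - B = ((-542679 - 1*(-764966)) + 732488)/(-829446 - 1464678) - 1*108919535593/1004024 = ((-542679 + 764966) + 732488)/(-2294124) - 108919535593/1004024 = (222287 + 732488)*(-1/2294124) - 108919535593/1004024 = 954775*(-1/2294124) - 108919535593/1004024 = -954775/2294124 - 108919535593/1004024 = -8924138546063219/82262698392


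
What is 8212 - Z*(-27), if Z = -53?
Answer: 6781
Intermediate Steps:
8212 - Z*(-27) = 8212 - (-53)*(-27) = 8212 - 1*1431 = 8212 - 1431 = 6781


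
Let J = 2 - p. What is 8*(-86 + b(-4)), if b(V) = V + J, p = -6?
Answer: -656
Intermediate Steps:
J = 8 (J = 2 - 1*(-6) = 2 + 6 = 8)
b(V) = 8 + V (b(V) = V + 8 = 8 + V)
8*(-86 + b(-4)) = 8*(-86 + (8 - 4)) = 8*(-86 + 4) = 8*(-82) = -656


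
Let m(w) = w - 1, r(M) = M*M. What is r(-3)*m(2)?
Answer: 9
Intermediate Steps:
r(M) = M**2
m(w) = -1 + w
r(-3)*m(2) = (-3)**2*(-1 + 2) = 9*1 = 9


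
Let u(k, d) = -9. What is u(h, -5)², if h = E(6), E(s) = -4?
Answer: 81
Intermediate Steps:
h = -4
u(h, -5)² = (-9)² = 81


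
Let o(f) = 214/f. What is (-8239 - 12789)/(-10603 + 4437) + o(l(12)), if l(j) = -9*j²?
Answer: 6483191/1997784 ≈ 3.2452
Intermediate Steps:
(-8239 - 12789)/(-10603 + 4437) + o(l(12)) = (-8239 - 12789)/(-10603 + 4437) + 214/((-9*12²)) = -21028/(-6166) + 214/((-9*144)) = -21028*(-1/6166) + 214/(-1296) = 10514/3083 + 214*(-1/1296) = 10514/3083 - 107/648 = 6483191/1997784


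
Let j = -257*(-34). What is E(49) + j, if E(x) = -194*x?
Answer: -768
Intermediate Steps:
j = 8738
E(49) + j = -194*49 + 8738 = -9506 + 8738 = -768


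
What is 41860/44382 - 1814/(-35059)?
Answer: 59541488/59845713 ≈ 0.99492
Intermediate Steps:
41860/44382 - 1814/(-35059) = 41860*(1/44382) - 1814*(-1/35059) = 1610/1707 + 1814/35059 = 59541488/59845713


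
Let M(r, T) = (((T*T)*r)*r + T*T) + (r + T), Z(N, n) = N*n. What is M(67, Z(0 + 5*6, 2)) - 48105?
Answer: 16116022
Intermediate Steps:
M(r, T) = T + r + T² + T²*r² (M(r, T) = ((T²*r)*r + T²) + (T + r) = ((r*T²)*r + T²) + (T + r) = (T²*r² + T²) + (T + r) = (T² + T²*r²) + (T + r) = T + r + T² + T²*r²)
M(67, Z(0 + 5*6, 2)) - 48105 = ((0 + 5*6)*2 + 67 + ((0 + 5*6)*2)² + ((0 + 5*6)*2)²*67²) - 48105 = ((0 + 30)*2 + 67 + ((0 + 30)*2)² + ((0 + 30)*2)²*4489) - 48105 = (30*2 + 67 + (30*2)² + (30*2)²*4489) - 48105 = (60 + 67 + 60² + 60²*4489) - 48105 = (60 + 67 + 3600 + 3600*4489) - 48105 = (60 + 67 + 3600 + 16160400) - 48105 = 16164127 - 48105 = 16116022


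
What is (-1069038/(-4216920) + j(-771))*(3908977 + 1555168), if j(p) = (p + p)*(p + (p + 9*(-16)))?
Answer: 1996817201269998777/140564 ≈ 1.4206e+13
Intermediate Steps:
j(p) = 2*p*(-144 + 2*p) (j(p) = (2*p)*(p + (p - 144)) = (2*p)*(p + (-144 + p)) = (2*p)*(-144 + 2*p) = 2*p*(-144 + 2*p))
(-1069038/(-4216920) + j(-771))*(3908977 + 1555168) = (-1069038/(-4216920) + 4*(-771)*(-72 - 771))*(3908977 + 1555168) = (-1069038*(-1/4216920) + 4*(-771)*(-843))*5464145 = (178173/702820 + 2599812)*5464145 = (1827200048013/702820)*5464145 = 1996817201269998777/140564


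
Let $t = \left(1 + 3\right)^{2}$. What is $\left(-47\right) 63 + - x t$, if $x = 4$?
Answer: $-3025$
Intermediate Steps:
$t = 16$ ($t = 4^{2} = 16$)
$\left(-47\right) 63 + - x t = \left(-47\right) 63 + \left(-1\right) 4 \cdot 16 = -2961 - 64 = -3025$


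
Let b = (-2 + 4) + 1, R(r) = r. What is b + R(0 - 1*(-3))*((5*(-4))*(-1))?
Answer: 63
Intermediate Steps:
b = 3 (b = 2 + 1 = 3)
b + R(0 - 1*(-3))*((5*(-4))*(-1)) = 3 + (0 - 1*(-3))*((5*(-4))*(-1)) = 3 + (0 + 3)*(-20*(-1)) = 3 + 3*20 = 3 + 60 = 63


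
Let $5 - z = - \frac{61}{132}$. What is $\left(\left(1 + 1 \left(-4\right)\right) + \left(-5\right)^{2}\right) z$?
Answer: $\frac{721}{6} \approx 120.17$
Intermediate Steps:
$z = \frac{721}{132}$ ($z = 5 - - \frac{61}{132} = 5 + \frac{61}{132} = \frac{721}{132} \approx 5.4621$)
$\left(\left(1 + 1 \left(-4\right)\right) + \left(-5\right)^{2}\right) z = \left(\left(1 + 1 \left(-4\right)\right) + \left(-5\right)^{2}\right) \frac{721}{132} = \left(\left(1 - 4\right) + 25\right) \frac{721}{132} = \left(-3 + 25\right) \frac{721}{132} = 22 \cdot \frac{721}{132} = \frac{721}{6}$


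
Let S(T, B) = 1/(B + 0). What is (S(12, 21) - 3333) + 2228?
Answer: -23204/21 ≈ -1105.0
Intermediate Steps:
S(T, B) = 1/B
(S(12, 21) - 3333) + 2228 = (1/21 - 3333) + 2228 = -69992/21 + 2228 = -23204/21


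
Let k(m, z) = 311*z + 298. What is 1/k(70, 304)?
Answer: 1/94842 ≈ 1.0544e-5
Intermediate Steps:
k(m, z) = 298 + 311*z
1/k(70, 304) = 1/(298 + 311*304) = 1/(298 + 94544) = 1/94842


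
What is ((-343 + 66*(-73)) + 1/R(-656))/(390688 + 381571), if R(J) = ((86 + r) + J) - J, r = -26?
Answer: -309659/46335540 ≈ -0.0066830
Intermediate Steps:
R(J) = 60 (R(J) = ((86 - 26) + J) - J = (60 + J) - J = 60)
((-343 + 66*(-73)) + 1/R(-656))/(390688 + 381571) = ((-343 + 66*(-73)) + 1/60)/(390688 + 381571) = ((-343 - 4818) + 1/60)/772259 = (-5161 + 1/60)*(1/772259) = -309659/60*1/772259 = -309659/46335540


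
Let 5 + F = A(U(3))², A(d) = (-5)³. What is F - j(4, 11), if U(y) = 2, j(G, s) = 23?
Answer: 15597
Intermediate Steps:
A(d) = -125
F = 15620 (F = -5 + (-125)² = -5 + 15625 = 15620)
F - j(4, 11) = 15620 - 1*23 = 15620 - 23 = 15597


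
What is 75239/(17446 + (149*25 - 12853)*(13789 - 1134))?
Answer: -75239/115497394 ≈ -0.00065143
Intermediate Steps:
75239/(17446 + (149*25 - 12853)*(13789 - 1134)) = 75239/(17446 + (3725 - 12853)*12655) = 75239/(17446 - 9128*12655) = 75239/(17446 - 115514840) = 75239/(-115497394) = 75239*(-1/115497394) = -75239/115497394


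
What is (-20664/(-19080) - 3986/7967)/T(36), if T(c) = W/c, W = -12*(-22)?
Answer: 3690717/46447610 ≈ 0.079460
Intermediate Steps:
W = 264
T(c) = 264/c
(-20664/(-19080) - 3986/7967)/T(36) = (-20664/(-19080) - 3986/7967)/((264/36)) = (-20664*(-1/19080) - 3986*1/7967)/((264*(1/36))) = (287/265 - 3986/7967)/(22/3) = (1230239/2111255)*(3/22) = 3690717/46447610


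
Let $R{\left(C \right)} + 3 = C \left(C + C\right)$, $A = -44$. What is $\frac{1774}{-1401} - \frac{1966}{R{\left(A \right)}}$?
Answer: $- \frac{9617972}{5420469} \approx -1.7744$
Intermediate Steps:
$R{\left(C \right)} = -3 + 2 C^{2}$ ($R{\left(C \right)} = -3 + C \left(C + C\right) = -3 + C 2 C = -3 + 2 C^{2}$)
$\frac{1774}{-1401} - \frac{1966}{R{\left(A \right)}} = \frac{1774}{-1401} - \frac{1966}{-3 + 2 \left(-44\right)^{2}} = 1774 \left(- \frac{1}{1401}\right) - \frac{1966}{-3 + 2 \cdot 1936} = - \frac{1774}{1401} - \frac{1966}{-3 + 3872} = - \frac{1774}{1401} - \frac{1966}{3869} = - \frac{9617972}{5420469}$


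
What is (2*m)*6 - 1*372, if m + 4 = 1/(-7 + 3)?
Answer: -423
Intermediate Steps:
m = -17/4 (m = -4 + 1/(-7 + 3) = -4 + 1/(-4) = -4 - ¼ = -17/4 ≈ -4.2500)
(2*m)*6 - 1*372 = (2*(-17/4))*6 - 1*372 = -17/2*6 - 372 = -51 - 372 = -423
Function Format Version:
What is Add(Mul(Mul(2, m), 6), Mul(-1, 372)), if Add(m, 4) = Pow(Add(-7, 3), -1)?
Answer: -423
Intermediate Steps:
m = Rational(-17, 4) (m = Add(-4, Pow(Add(-7, 3), -1)) = Add(-4, Pow(-4, -1)) = Add(-4, Rational(-1, 4)) = Rational(-17, 4) ≈ -4.2500)
Add(Mul(Mul(2, m), 6), Mul(-1, 372)) = Add(Mul(Mul(2, Rational(-17, 4)), 6), Mul(-1, 372)) = Add(Mul(Rational(-17, 2), 6), -372) = Add(-51, -372) = -423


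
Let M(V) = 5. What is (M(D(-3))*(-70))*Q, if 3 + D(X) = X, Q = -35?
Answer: 12250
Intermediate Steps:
D(X) = -3 + X
(M(D(-3))*(-70))*Q = (5*(-70))*(-35) = -350*(-35) = 12250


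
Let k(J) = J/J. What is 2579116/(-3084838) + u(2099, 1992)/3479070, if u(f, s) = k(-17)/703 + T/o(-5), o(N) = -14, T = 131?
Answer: -397800959026411/475801618769260 ≈ -0.83606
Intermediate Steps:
k(J) = 1
u(f, s) = -92079/9842 (u(f, s) = 1/703 + 131/(-14) = 1*(1/703) + 131*(-1/14) = 1/703 - 131/14 = -92079/9842)
2579116/(-3084838) + u(2099, 1992)/3479070 = 2579116/(-3084838) - 92079/9842/3479070 = 2579116*(-1/3084838) - 92079/9842*1/3479070 = -1289558/1542419 - 30693/11413668980 = -397800959026411/475801618769260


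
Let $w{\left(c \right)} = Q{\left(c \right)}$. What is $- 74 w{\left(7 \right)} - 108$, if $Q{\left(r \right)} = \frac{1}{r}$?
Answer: $- \frac{830}{7} \approx -118.57$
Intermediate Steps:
$w{\left(c \right)} = \frac{1}{c}$
$- 74 w{\left(7 \right)} - 108 = - \frac{74}{7} - 108 = - \frac{830}{7}$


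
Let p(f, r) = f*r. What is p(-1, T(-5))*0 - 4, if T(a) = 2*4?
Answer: -4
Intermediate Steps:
T(a) = 8
p(-1, T(-5))*0 - 4 = -1*8*0 - 4 = -8*0 - 4 = 0 - 4 = -4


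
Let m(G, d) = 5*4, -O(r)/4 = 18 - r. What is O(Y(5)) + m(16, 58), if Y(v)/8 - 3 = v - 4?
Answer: 76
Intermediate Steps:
Y(v) = -8 + 8*v (Y(v) = 24 + 8*(v - 4) = 24 + 8*(-4 + v) = 24 + (-32 + 8*v) = -8 + 8*v)
O(r) = -72 + 4*r (O(r) = -4*(18 - r) = -72 + 4*r)
m(G, d) = 20
O(Y(5)) + m(16, 58) = (-72 + 4*(-8 + 8*5)) + 20 = (-72 + 4*(-8 + 40)) + 20 = (-72 + 4*32) + 20 = (-72 + 128) + 20 = 56 + 20 = 76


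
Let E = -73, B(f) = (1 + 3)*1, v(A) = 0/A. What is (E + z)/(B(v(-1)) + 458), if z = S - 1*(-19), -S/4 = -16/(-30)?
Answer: -421/3465 ≈ -0.12150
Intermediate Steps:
v(A) = 0
S = -32/15 (S = -(-64)/(-30) = -(-64)*(-1)/30 = -4*8/15 = -32/15 ≈ -2.1333)
B(f) = 4 (B(f) = 4*1 = 4)
z = 253/15 (z = -32/15 - 1*(-19) = -32/15 + 19 = 253/15 ≈ 16.867)
(E + z)/(B(v(-1)) + 458) = (-73 + 253/15)/(4 + 458) = -842/15/462 = -842/15*1/462 = -421/3465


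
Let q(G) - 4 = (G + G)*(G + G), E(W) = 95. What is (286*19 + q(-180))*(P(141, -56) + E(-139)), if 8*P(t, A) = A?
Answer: 11883344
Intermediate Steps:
P(t, A) = A/8
q(G) = 4 + 4*G**2 (q(G) = 4 + (G + G)*(G + G) = 4 + (2*G)*(2*G) = 4 + 4*G**2)
(286*19 + q(-180))*(P(141, -56) + E(-139)) = (286*19 + (4 + 4*(-180)**2))*((1/8)*(-56) + 95) = (5434 + (4 + 4*32400))*(-7 + 95) = (5434 + (4 + 129600))*88 = (5434 + 129604)*88 = 135038*88 = 11883344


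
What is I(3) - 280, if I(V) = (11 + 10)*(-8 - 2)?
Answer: -490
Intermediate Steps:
I(V) = -210 (I(V) = 21*(-10) = -210)
I(3) - 280 = -210 - 280 = -490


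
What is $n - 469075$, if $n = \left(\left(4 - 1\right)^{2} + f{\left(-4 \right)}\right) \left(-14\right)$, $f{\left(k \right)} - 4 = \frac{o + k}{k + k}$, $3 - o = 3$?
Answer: $-469264$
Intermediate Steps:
$o = 0$ ($o = 3 - 3 = 0$)
$f{\left(k \right)} = \frac{9}{2}$ ($f{\left(k \right)} = 4 + \frac{0 + k}{k + k} = 4 + \frac{k}{2 k} = 4 + k \frac{1}{2 k} = 4 + \frac{1}{2} = \frac{9}{2}$)
$n = -189$ ($n = \left(\left(4 - 1\right)^{2} + \frac{9}{2}\right) \left(-14\right) = \left(3^{2} + \frac{9}{2}\right) \left(-14\right) = \left(9 + \frac{9}{2}\right) \left(-14\right) = \frac{27}{2} \left(-14\right) = -189$)
$n - 469075 = -189 - 469075 = -469264$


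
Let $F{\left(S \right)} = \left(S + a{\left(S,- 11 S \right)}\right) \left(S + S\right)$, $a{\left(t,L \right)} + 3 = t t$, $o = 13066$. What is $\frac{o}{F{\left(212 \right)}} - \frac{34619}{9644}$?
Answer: $- \frac{20707822352}{5769785799} \approx -3.589$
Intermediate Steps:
$a{\left(t,L \right)} = -3 + t^{2}$ ($a{\left(t,L \right)} = -3 + t t = -3 + t^{2}$)
$F{\left(S \right)} = 2 S \left(-3 + S + S^{2}\right)$ ($F{\left(S \right)} = \left(S + \left(-3 + S^{2}\right)\right) \left(S + S\right) = \left(-3 + S + S^{2}\right) 2 S = 2 S \left(-3 + S + S^{2}\right)$)
$\frac{o}{F{\left(212 \right)}} - \frac{34619}{9644} = \frac{13066}{2 \cdot 212 \left(-3 + 212 + 212^{2}\right)} - \frac{34619}{9644} = \frac{13066}{2 \cdot 212 \left(-3 + 212 + 44944\right)} - \frac{34619}{9644} = \frac{13066}{2 \cdot 212 \cdot 45153} - \frac{34619}{9644} = \frac{13066}{19144872} - \frac{34619}{9644} = 13066 \cdot \frac{1}{19144872} - \frac{34619}{9644} = \frac{6533}{9572436} - \frac{34619}{9644} = - \frac{20707822352}{5769785799}$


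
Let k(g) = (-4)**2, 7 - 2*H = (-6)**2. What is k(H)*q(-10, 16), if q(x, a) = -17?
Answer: -272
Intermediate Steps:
H = -29/2 (H = 7/2 - 1/2*(-6)**2 = 7/2 - 1/2*36 = 7/2 - 18 = -29/2 ≈ -14.500)
k(g) = 16
k(H)*q(-10, 16) = 16*(-17) = -272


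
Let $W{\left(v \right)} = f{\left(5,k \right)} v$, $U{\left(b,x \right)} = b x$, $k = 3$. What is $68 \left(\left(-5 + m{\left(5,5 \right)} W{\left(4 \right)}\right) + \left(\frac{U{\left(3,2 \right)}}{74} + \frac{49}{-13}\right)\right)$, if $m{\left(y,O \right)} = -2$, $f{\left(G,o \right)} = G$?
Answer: $- \frac{1592492}{481} \approx -3310.8$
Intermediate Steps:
$W{\left(v \right)} = 5 v$
$68 \left(\left(-5 + m{\left(5,5 \right)} W{\left(4 \right)}\right) + \left(\frac{U{\left(3,2 \right)}}{74} + \frac{49}{-13}\right)\right) = 68 \left(\left(-5 - 2 \cdot 5 \cdot 4\right) + \left(\frac{3 \cdot 2}{74} + \frac{49}{-13}\right)\right) = 68 \left(\left(-5 - 40\right) + \left(6 \cdot \frac{1}{74} + 49 \left(- \frac{1}{13}\right)\right)\right) = 68 \left(\left(-5 - 40\right) + \left(\frac{3}{37} - \frac{49}{13}\right)\right) = 68 \left(-45 - \frac{1774}{481}\right) = 68 \left(- \frac{23419}{481}\right) = - \frac{1592492}{481}$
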